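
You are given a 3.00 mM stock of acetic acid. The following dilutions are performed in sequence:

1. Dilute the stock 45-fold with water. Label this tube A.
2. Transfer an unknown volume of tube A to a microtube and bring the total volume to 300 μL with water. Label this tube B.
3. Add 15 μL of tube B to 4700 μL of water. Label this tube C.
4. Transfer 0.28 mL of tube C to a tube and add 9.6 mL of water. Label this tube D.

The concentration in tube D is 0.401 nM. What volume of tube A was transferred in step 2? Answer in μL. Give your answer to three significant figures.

Step 1: 45-fold → factor 45
Step 2: v brought to 300 μL → factor = 300 μL/v
Step 3: 15 μL + 4700 μL = 4715 μL total → factor 4715/15 = 314.33
Step 4: 0.28 mL + 9.6 mL = 9.88 mL total → factor 9.88/0.28 = 35.286
Product of known-step factors = 4.9912 × 10^5
Overall factor = 3.00 mM / (0.401 nM) = 7.4813 × 10^6
Step-2 factor = 7.4813 × 10^6 / 4.9912 × 10^5 = 14.989
v = 300 μL / 14.989 = 20.0 μL

20.0 μL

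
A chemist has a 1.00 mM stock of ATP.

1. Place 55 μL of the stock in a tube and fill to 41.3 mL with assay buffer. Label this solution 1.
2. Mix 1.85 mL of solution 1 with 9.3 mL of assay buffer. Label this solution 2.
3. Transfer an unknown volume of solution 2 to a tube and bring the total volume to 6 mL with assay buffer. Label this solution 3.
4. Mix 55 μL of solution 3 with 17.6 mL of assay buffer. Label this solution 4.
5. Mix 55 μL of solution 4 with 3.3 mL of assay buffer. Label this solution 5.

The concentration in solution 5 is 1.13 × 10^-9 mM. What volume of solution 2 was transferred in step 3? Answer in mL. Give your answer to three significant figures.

Step 1: 55 μL brought to 41.3 mL → factor 41300/55 = 750.91
Step 2: 1.85 mL + 9.3 mL = 11.15 mL total → factor 11.15/1.85 = 6.027
Step 3: v brought to 6 mL → factor = 6 mL/v
Step 4: 55 μL + 17.6 mL = 17655 μL total → factor 17655/55 = 321
Step 5: 55 μL + 3.3 mL = 3355 μL total → factor 3355/55 = 61
Product of known-step factors = 8.8619 × 10^7
Overall factor = 1.00 mM / (1.13 × 10^-9 mM) = 8.8496 × 10^8
Step-3 factor = 8.8496 × 10^8 / 8.8619 × 10^7 = 9.9861
v = 6 mL / 9.9861 = 0.601 mL

0.601 mL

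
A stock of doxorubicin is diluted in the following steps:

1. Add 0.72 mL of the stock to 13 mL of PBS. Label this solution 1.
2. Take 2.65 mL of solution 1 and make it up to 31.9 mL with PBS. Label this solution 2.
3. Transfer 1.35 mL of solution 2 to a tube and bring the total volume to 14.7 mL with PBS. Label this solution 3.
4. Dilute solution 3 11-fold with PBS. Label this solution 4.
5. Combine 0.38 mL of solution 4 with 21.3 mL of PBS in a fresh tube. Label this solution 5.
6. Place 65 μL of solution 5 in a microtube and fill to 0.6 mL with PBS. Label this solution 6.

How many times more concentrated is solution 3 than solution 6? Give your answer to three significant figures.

Step 1: 0.72 mL + 13 mL = 13.72 mL total → factor 13.72/0.72 = 19.056
Step 2: 2.65 mL brought to 31.9 mL → factor 31.9/2.65 = 12.038
Step 3: 1.35 mL brought to 14.7 mL → factor 14.7/1.35 = 10.889
Step 4: 11-fold → factor 11
Step 5: 0.38 mL + 21.3 mL = 21.68 mL total → factor 21.68/0.38 = 57.053
Step 6: 65 μL brought to 0.6 mL → factor 600/65 = 9.2308
Dilution factor to solution 3 = 2497.8; to solution 6 = 1.447 × 10^7
[solution 3]/[solution 6] = (factor to solution 6)/(factor to solution 3) = 1.447 × 10^7/2497.8 = 5.79 × 10^3

5.79 × 10^3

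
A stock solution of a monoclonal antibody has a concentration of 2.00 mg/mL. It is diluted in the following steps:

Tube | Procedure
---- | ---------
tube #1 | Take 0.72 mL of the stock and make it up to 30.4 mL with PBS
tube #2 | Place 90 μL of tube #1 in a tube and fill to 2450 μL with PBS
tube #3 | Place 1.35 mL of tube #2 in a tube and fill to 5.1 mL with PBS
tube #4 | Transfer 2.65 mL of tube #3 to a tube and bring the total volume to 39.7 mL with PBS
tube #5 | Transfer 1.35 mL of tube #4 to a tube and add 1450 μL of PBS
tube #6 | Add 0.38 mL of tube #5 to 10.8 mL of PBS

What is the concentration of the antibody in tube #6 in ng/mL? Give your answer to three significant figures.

0.504 ng/mL

Step 1: 0.72 mL brought to 30.4 mL → factor 30.4/0.72 = 42.222
Step 2: 90 μL brought to 2450 μL → factor 2450/90 = 27.222
Step 3: 1.35 mL brought to 5.1 mL → factor 5.1/1.35 = 3.7778
Step 4: 2.65 mL brought to 39.7 mL → factor 39.7/2.65 = 14.981
Step 5: 1.35 mL + 1450 μL = 2.8 mL total → factor 2.8/1.35 = 2.0741
Step 6: 0.38 mL + 10.8 mL = 11.18 mL total → factor 11.18/0.38 = 29.421
Overall dilution factor = 42.222 × 27.222 × 3.7778 × 14.981 × 2.0741 × 29.421 = 3.9694 × 10^6
Final = 2.00 mg/mL / 3.9694 × 10^6 = 5.039 × 10^-7 mg/mL = 0.504 ng/mL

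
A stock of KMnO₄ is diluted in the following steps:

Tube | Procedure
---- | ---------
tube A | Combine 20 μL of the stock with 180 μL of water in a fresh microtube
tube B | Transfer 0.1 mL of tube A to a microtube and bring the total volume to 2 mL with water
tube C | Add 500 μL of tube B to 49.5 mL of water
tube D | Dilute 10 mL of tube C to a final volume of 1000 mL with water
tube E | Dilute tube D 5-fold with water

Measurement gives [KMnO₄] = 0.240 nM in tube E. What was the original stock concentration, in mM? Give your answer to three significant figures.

Step 1: 20 μL + 180 μL = 200 μL total → factor 200/20 = 10
Step 2: 0.1 mL brought to 2 mL → factor 2/0.1 = 20
Step 3: 500 μL + 49.5 mL = 50000 μL total → factor 50000/500 = 100
Step 4: 10 mL brought to 1000 mL → factor 1000/10 = 100
Step 5: 5-fold → factor 5
Overall dilution factor = 10 × 20 × 100 × 100 × 5 = 1 × 10^7
Stock = 0.240 nM × 1 × 10^7 = 2.400 × 10^6 nM = 2.40 mM

2.40 mM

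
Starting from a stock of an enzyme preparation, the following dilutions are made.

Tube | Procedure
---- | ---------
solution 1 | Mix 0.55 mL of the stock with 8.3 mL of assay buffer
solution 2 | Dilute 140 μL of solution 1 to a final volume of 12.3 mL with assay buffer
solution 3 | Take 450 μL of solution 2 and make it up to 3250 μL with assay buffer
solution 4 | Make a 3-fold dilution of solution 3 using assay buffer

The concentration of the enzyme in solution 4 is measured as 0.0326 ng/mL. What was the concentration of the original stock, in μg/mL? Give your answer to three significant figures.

Step 1: 0.55 mL + 8.3 mL = 8.85 mL total → factor 8.85/0.55 = 16.091
Step 2: 140 μL brought to 12.3 mL → factor 12300/140 = 87.857
Step 3: 450 μL brought to 3250 μL → factor 3250/450 = 7.2222
Step 4: 3-fold → factor 3
Overall dilution factor = 16.091 × 87.857 × 7.2222 × 3 = 30630
Stock = 0.0326 ng/mL × 30630 = 998.5 ng/mL = 0.999 μg/mL

0.999 μg/mL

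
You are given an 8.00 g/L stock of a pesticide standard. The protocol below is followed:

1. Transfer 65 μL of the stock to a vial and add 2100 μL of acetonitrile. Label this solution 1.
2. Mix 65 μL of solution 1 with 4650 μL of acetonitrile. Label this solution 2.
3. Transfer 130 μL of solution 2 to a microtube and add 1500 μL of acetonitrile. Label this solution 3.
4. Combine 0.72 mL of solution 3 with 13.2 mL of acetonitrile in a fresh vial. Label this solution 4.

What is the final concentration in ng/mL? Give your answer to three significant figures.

Step 1: 65 μL + 2100 μL = 2165 μL total → factor 2165/65 = 33.308
Step 2: 65 μL + 4650 μL = 4715 μL total → factor 4715/65 = 72.538
Step 3: 130 μL + 1500 μL = 1630 μL total → factor 1630/130 = 12.538
Step 4: 0.72 mL + 13.2 mL = 13.92 mL total → factor 13.92/0.72 = 19.333
Overall dilution factor = 33.308 × 72.538 × 12.538 × 19.333 = 5.8568 × 10^5
Final = 8.00 g/L / 5.8568 × 10^5 = 1.366 × 10^-5 g/L = 13.7 ng/mL

13.7 ng/mL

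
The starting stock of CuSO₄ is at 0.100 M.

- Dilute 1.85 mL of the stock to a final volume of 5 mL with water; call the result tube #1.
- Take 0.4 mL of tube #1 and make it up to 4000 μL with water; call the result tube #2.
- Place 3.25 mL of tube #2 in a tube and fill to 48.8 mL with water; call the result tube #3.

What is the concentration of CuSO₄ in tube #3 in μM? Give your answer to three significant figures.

Step 1: 1.85 mL brought to 5 mL → factor 5/1.85 = 2.7027
Step 2: 0.4 mL brought to 4000 μL → factor 4/0.4 = 10
Step 3: 3.25 mL brought to 48.8 mL → factor 48.8/3.25 = 15.015
Dilution factor through tube #3 = 2.7027 × 10 × 15.015 = 405.82
[tube #3] = 0.100 M / 405.82 = 0.0002464 M = 246 μM

246 μM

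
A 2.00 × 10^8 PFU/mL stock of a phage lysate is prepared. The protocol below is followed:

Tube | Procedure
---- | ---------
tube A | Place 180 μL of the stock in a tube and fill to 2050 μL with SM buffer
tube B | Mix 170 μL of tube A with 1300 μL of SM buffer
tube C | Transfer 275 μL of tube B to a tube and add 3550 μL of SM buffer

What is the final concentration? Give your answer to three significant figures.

Step 1: 180 μL brought to 2050 μL → factor 2050/180 = 11.389
Step 2: 170 μL + 1300 μL = 1470 μL total → factor 1470/170 = 8.6471
Step 3: 275 μL + 3550 μL = 3825 μL total → factor 3825/275 = 13.909
Overall dilution factor = 11.389 × 8.6471 × 13.909 = 1369.8
Final = 2.00 × 10^8 PFU/mL / 1369.8 = 1.46 × 10^5 PFU/mL

1.46 × 10^5 PFU/mL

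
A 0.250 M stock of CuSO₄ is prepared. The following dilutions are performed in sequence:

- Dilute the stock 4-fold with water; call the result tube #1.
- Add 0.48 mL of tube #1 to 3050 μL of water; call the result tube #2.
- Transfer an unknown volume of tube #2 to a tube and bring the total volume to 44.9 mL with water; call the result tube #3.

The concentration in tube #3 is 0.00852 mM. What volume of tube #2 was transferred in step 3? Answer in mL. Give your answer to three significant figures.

Step 1: 4-fold → factor 4
Step 2: 0.48 mL + 3050 μL = 3.53 mL total → factor 3.53/0.48 = 7.3542
Step 3: v brought to 44.9 mL → factor = 44.9 mL/v
Product of known-step factors = 29.417
Overall factor = 0.250 M / (0.00852 mM) = 29343
Step-3 factor = 29343 / 29.417 = 997.49
v = 44.9 mL / 997.49 = 0.0450 mL

0.0450 mL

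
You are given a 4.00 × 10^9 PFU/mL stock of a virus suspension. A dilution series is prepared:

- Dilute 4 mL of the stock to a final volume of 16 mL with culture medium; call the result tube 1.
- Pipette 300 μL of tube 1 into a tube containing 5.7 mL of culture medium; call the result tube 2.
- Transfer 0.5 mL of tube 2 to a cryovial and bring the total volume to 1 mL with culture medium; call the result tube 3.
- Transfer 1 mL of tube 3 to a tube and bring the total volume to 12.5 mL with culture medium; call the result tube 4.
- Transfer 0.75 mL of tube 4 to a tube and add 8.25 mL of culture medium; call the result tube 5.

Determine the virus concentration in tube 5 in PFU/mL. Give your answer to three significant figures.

1.67 × 10^5 PFU/mL

Step 1: 4 mL brought to 16 mL → factor 16/4 = 4
Step 2: 300 μL + 5.7 mL = 6000 μL total → factor 6000/300 = 20
Step 3: 0.5 mL brought to 1 mL → factor 1/0.5 = 2
Step 4: 1 mL brought to 12.5 mL → factor 12.5/1 = 12.5
Step 5: 0.75 mL + 8.25 mL = 9 mL total → factor 9/0.75 = 12
Overall dilution factor = 4 × 20 × 2 × 12.5 × 12 = 24000
Final = 4.00 × 10^9 PFU/mL / 24000 = 1.67 × 10^5 PFU/mL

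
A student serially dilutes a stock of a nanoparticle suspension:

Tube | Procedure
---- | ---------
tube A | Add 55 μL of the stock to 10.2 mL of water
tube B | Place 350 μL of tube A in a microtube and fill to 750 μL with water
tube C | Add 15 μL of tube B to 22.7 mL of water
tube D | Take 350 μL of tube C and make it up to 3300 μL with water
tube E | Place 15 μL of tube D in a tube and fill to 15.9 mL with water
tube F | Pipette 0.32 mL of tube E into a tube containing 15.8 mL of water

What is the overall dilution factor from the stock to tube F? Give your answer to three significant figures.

Step 1: 55 μL + 10.2 mL = 10255 μL total → factor 10255/55 = 186.45
Step 2: 350 μL brought to 750 μL → factor 750/350 = 2.1429
Step 3: 15 μL + 22.7 mL = 22715 μL total → factor 22715/15 = 1514.3
Step 4: 350 μL brought to 3300 μL → factor 3300/350 = 9.4286
Step 5: 15 μL brought to 15.9 mL → factor 15900/15 = 1060
Step 6: 0.32 mL + 15.8 mL = 16.12 mL total → factor 16.12/0.32 = 50.375
Overall dilution factor = 186.45 × 2.1429 × 1514.3 × 9.4286 × 1060 × 50.375 = 3.0462 × 10^11

3.05 × 10^11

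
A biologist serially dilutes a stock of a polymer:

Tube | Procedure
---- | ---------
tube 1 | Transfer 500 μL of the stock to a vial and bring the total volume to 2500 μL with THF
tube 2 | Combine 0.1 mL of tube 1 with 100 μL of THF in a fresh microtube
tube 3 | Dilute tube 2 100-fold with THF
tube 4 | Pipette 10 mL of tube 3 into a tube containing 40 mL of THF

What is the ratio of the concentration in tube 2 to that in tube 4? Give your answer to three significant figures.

500

Step 1: 500 μL brought to 2500 μL → factor 2500/500 = 5
Step 2: 0.1 mL + 100 μL = 0.2 mL total → factor 0.2/0.1 = 2
Step 3: 100-fold → factor 100
Step 4: 10 mL + 40 mL = 50 mL total → factor 50/10 = 5
Dilution factor to tube 2 = 10; to tube 4 = 5000
[tube 2]/[tube 4] = (factor to tube 4)/(factor to tube 2) = 5000/10 = 500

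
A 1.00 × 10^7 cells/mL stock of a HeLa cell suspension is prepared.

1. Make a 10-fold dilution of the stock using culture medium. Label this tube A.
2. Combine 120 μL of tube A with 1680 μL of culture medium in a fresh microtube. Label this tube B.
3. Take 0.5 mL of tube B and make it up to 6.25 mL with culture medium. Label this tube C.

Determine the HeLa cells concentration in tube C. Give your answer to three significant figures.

5.33 × 10^3 cells/mL

Step 1: 10-fold → factor 10
Step 2: 120 μL + 1680 μL = 1800 μL total → factor 1800/120 = 15
Step 3: 0.5 mL brought to 6.25 mL → factor 6.25/0.5 = 12.5
Overall dilution factor = 10 × 15 × 12.5 = 1875
Final = 1.00 × 10^7 cells/mL / 1875 = 5.33 × 10^3 cells/mL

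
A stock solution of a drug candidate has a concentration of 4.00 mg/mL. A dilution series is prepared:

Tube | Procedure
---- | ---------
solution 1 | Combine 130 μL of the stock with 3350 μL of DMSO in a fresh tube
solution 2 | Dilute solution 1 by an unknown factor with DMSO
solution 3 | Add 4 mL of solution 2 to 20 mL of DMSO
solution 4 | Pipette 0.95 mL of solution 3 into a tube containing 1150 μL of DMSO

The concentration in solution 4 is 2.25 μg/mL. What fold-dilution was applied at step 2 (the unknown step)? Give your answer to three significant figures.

Step 1: 130 μL + 3350 μL = 3480 μL total → factor 3480/130 = 26.769
Step 2: unknown factor x
Step 3: 4 mL + 20 mL = 24 mL total → factor 24/4 = 6
Step 4: 0.95 mL + 1150 μL = 2.1 mL total → factor 2.1/0.95 = 2.2105
Product of known-step factors = 355.04
Overall factor = 4.00 mg/mL / (2.25 μg/mL) = 1777.8
x = 1777.8 / 355.04 = 5.01

5.01-fold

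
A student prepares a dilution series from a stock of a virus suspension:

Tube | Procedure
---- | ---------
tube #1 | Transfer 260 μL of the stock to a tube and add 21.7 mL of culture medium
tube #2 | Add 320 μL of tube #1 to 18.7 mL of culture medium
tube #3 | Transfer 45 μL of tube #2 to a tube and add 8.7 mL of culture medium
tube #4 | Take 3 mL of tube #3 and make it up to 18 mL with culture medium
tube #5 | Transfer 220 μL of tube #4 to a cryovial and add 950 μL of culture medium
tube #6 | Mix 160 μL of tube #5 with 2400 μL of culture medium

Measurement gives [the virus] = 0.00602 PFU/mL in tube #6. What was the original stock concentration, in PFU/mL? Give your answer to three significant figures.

Step 1: 260 μL + 21.7 mL = 21960 μL total → factor 21960/260 = 84.462
Step 2: 320 μL + 18.7 mL = 19020 μL total → factor 19020/320 = 59.438
Step 3: 45 μL + 8.7 mL = 8745 μL total → factor 8745/45 = 194.33
Step 4: 3 mL brought to 18 mL → factor 18/3 = 6
Step 5: 220 μL + 950 μL = 1170 μL total → factor 1170/220 = 5.3182
Step 6: 160 μL + 2400 μL = 2560 μL total → factor 2560/160 = 16
Overall dilution factor = 84.462 × 59.438 × 194.33 × 6 × 5.3182 × 16 = 4.9808 × 10^8
Stock = 0.00602 PFU/mL × 4.9808 × 10^8 = 3.00 × 10^6 PFU/mL

3.00 × 10^6 PFU/mL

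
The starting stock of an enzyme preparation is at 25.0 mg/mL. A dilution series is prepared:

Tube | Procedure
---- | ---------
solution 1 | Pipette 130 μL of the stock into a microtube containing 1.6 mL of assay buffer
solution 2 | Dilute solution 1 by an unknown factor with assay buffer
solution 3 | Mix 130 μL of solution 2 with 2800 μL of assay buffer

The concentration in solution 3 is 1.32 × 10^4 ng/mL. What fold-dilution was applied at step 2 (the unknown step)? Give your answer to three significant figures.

6.31-fold

Step 1: 130 μL + 1.6 mL = 1730 μL total → factor 1730/130 = 13.308
Step 2: unknown factor x
Step 3: 130 μL + 2800 μL = 2930 μL total → factor 2930/130 = 22.538
Product of known-step factors = 299.93
Overall factor = 25.0 mg/mL / (1.32 × 10^4 ng/mL) = 1893.9
x = 1893.9 / 299.93 = 6.31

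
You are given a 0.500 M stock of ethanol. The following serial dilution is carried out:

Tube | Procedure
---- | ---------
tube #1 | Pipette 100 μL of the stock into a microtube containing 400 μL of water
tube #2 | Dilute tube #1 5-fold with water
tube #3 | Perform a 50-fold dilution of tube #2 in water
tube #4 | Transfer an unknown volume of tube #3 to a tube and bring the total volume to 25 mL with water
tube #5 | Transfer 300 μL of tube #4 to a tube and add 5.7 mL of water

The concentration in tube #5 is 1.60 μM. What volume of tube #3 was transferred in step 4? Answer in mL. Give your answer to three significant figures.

2.00 mL

Step 1: 100 μL + 400 μL = 500 μL total → factor 500/100 = 5
Step 2: 5-fold → factor 5
Step 3: 50-fold → factor 50
Step 4: v brought to 25 mL → factor = 25 mL/v
Step 5: 300 μL + 5.7 mL = 6000 μL total → factor 6000/300 = 20
Product of known-step factors = 25000
Overall factor = 0.500 M / (1.60 μM) = 3.125 × 10^5
Step-4 factor = 3.125 × 10^5 / 25000 = 12.5
v = 25 mL / 12.5 = 2.00 mL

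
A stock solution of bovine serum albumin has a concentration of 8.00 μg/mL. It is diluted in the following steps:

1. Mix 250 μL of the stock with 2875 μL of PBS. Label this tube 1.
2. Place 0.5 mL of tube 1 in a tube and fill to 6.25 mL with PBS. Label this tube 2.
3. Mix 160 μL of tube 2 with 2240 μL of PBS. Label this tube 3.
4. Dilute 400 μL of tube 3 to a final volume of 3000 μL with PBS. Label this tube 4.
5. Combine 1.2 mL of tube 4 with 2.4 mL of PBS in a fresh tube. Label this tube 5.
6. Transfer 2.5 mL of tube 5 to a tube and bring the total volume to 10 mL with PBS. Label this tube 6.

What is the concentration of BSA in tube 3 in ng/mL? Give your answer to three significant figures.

3.41 ng/mL

Step 1: 250 μL + 2875 μL = 3125 μL total → factor 3125/250 = 12.5
Step 2: 0.5 mL brought to 6.25 mL → factor 6.25/0.5 = 12.5
Step 3: 160 μL + 2240 μL = 2400 μL total → factor 2400/160 = 15
Dilution factor through tube 3 = 12.5 × 12.5 × 15 = 2343.8
[tube 3] = 8.00 μg/mL / 2343.8 = 0.003413 μg/mL = 3.41 ng/mL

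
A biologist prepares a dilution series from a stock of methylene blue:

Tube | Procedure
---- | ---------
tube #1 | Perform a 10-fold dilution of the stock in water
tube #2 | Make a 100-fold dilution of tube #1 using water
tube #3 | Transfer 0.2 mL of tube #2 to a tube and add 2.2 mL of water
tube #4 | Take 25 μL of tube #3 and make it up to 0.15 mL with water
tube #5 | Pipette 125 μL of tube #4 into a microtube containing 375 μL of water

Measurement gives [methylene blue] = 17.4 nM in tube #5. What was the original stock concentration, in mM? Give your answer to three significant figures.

Step 1: 10-fold → factor 10
Step 2: 100-fold → factor 100
Step 3: 0.2 mL + 2.2 mL = 2.4 mL total → factor 2.4/0.2 = 12
Step 4: 25 μL brought to 0.15 mL → factor 150/25 = 6
Step 5: 125 μL + 375 μL = 500 μL total → factor 500/125 = 4
Overall dilution factor = 10 × 100 × 12 × 6 × 4 = 2.88 × 10^5
Stock = 17.4 nM × 2.88 × 10^5 = 5.011 × 10^6 nM = 5.01 mM

5.01 mM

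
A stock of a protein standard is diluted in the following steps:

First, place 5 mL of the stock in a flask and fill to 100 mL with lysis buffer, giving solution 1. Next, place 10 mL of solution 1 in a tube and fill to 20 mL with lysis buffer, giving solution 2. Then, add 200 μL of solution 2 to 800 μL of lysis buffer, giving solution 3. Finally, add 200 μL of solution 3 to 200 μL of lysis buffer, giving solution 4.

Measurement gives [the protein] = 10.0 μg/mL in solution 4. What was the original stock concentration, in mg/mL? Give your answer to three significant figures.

Step 1: 5 mL brought to 100 mL → factor 100/5 = 20
Step 2: 10 mL brought to 20 mL → factor 20/10 = 2
Step 3: 200 μL + 800 μL = 1000 μL total → factor 1000/200 = 5
Step 4: 200 μL + 200 μL = 400 μL total → factor 400/200 = 2
Overall dilution factor = 20 × 2 × 5 × 2 = 400
Stock = 10.0 μg/mL × 400 = 4000 μg/mL = 4.00 mg/mL

4.00 mg/mL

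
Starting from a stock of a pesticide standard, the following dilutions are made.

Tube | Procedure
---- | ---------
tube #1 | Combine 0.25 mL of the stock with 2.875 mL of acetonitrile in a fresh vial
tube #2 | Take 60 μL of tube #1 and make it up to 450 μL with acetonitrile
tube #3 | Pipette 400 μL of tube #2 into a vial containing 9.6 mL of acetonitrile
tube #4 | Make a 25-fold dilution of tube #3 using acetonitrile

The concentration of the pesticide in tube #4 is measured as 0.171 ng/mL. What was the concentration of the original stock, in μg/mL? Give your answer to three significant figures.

Step 1: 0.25 mL + 2.875 mL = 3.125 mL total → factor 3.125/0.25 = 12.5
Step 2: 60 μL brought to 450 μL → factor 450/60 = 7.5
Step 3: 400 μL + 9.6 mL = 10000 μL total → factor 10000/400 = 25
Step 4: 25-fold → factor 25
Overall dilution factor = 12.5 × 7.5 × 25 × 25 = 58594
Stock = 0.171 ng/mL × 58594 = 1.002 × 10^4 ng/mL = 10.0 μg/mL

10.0 μg/mL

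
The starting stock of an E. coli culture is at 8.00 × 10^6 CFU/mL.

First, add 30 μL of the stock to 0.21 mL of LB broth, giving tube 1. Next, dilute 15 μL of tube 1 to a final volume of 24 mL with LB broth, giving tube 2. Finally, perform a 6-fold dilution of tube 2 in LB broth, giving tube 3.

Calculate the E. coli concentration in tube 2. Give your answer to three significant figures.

625 CFU/mL

Step 1: 30 μL + 0.21 mL = 240 μL total → factor 240/30 = 8
Step 2: 15 μL brought to 24 mL → factor 24000/15 = 1600
Dilution factor through tube 2 = 8 × 1600 = 12800
[tube 2] = 8.00 × 10^6 CFU/mL / 12800 = 625 CFU/mL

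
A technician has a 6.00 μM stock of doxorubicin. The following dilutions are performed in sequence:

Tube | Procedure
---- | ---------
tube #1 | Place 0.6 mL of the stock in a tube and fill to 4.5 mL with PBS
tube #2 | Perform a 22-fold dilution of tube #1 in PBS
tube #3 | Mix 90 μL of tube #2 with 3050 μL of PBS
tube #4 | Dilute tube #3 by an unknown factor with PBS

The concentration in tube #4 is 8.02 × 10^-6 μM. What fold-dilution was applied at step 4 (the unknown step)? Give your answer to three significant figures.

130-fold

Step 1: 0.6 mL brought to 4.5 mL → factor 4.5/0.6 = 7.5
Step 2: 22-fold → factor 22
Step 3: 90 μL + 3050 μL = 3140 μL total → factor 3140/90 = 34.889
Step 4: unknown factor x
Product of known-step factors = 5756.7
Overall factor = 6.00 μM / (8.02 × 10^-6 μM) = 7.4813 × 10^5
x = 7.4813 × 10^5 / 5756.7 = 130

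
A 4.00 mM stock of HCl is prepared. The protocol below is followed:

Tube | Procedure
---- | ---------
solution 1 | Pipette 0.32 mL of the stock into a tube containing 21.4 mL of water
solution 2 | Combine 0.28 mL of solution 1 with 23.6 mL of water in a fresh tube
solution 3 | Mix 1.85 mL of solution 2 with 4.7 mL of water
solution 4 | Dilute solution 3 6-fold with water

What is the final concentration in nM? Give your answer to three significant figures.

32.5 nM

Step 1: 0.32 mL + 21.4 mL = 21.72 mL total → factor 21.72/0.32 = 67.875
Step 2: 0.28 mL + 23.6 mL = 23.88 mL total → factor 23.88/0.28 = 85.286
Step 3: 1.85 mL + 4.7 mL = 6.55 mL total → factor 6.55/1.85 = 3.5405
Step 4: 6-fold → factor 6
Overall dilution factor = 67.875 × 85.286 × 3.5405 × 6 = 1.2297 × 10^5
Final = 4.00 mM / 1.2297 × 10^5 = 3.253 × 10^-5 mM = 32.5 nM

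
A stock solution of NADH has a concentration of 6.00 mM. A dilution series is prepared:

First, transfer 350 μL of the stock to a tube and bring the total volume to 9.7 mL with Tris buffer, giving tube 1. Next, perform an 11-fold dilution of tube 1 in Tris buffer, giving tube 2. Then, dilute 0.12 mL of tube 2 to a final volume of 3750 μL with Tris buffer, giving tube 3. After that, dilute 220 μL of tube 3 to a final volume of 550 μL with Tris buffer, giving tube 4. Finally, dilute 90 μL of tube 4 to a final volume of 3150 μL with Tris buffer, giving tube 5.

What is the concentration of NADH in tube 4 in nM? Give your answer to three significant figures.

252 nM

Step 1: 350 μL brought to 9.7 mL → factor 9700/350 = 27.714
Step 2: 11-fold → factor 11
Step 3: 0.12 mL brought to 3750 μL → factor 3.75/0.12 = 31.25
Step 4: 220 μL brought to 550 μL → factor 550/220 = 2.5
Dilution factor through tube 4 = 27.714 × 11 × 31.25 × 2.5 = 23817
[tube 4] = 6.00 mM / 23817 = 0.0002519 mM = 252 nM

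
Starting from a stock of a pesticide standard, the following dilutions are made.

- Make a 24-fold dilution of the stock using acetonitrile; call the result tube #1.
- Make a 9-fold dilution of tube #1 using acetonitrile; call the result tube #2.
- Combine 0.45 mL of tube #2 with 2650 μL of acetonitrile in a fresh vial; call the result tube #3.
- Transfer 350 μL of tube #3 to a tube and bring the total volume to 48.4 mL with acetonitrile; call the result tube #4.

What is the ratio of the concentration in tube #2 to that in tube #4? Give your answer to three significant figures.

953

Step 1: 24-fold → factor 24
Step 2: 9-fold → factor 9
Step 3: 0.45 mL + 2650 μL = 3.1 mL total → factor 3.1/0.45 = 6.8889
Step 4: 350 μL brought to 48.4 mL → factor 48400/350 = 138.29
Dilution factor to tube #2 = 216; to tube #4 = 2.0577 × 10^5
[tube #2]/[tube #4] = (factor to tube #4)/(factor to tube #2) = 2.0577 × 10^5/216 = 953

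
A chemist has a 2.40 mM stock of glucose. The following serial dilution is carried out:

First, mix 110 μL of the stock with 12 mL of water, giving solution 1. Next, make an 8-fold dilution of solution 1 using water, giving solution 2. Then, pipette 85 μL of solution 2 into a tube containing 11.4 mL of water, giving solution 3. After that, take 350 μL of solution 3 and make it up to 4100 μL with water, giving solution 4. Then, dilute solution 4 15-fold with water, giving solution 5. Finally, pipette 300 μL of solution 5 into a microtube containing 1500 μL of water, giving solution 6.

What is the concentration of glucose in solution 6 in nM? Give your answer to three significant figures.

0.0191 nM

Step 1: 110 μL + 12 mL = 12110 μL total → factor 12110/110 = 110.09
Step 2: 8-fold → factor 8
Step 3: 85 μL + 11.4 mL = 11485 μL total → factor 11485/85 = 135.12
Step 4: 350 μL brought to 4100 μL → factor 4100/350 = 11.714
Step 5: 15-fold → factor 15
Step 6: 300 μL + 1500 μL = 1800 μL total → factor 1800/300 = 6
Overall dilution factor = 110.09 × 8 × 135.12 × 11.714 × 15 × 6 = 1.2546 × 10^8
Final = 2.40 mM / 1.2546 × 10^8 = 1.913 × 10^-8 mM = 0.0191 nM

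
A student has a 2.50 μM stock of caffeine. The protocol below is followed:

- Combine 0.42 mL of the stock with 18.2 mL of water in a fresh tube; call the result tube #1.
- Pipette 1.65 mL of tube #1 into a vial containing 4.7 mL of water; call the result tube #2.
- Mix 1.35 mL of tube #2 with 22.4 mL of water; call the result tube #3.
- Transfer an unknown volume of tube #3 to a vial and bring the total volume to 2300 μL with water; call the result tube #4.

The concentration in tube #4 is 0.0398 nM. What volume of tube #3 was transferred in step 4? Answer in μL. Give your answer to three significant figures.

110 μL

Step 1: 0.42 mL + 18.2 mL = 18.62 mL total → factor 18.62/0.42 = 44.333
Step 2: 1.65 mL + 4.7 mL = 6.35 mL total → factor 6.35/1.65 = 3.8485
Step 3: 1.35 mL + 22.4 mL = 23.75 mL total → factor 23.75/1.35 = 17.593
Step 4: v brought to 2300 μL → factor = 2300 μL/v
Product of known-step factors = 3001.6
Overall factor = 2.50 μM / (0.0398 nM) = 62814
Step-4 factor = 62814 / 3001.6 = 20.927
v = 2300 μL / 20.927 = 110 μL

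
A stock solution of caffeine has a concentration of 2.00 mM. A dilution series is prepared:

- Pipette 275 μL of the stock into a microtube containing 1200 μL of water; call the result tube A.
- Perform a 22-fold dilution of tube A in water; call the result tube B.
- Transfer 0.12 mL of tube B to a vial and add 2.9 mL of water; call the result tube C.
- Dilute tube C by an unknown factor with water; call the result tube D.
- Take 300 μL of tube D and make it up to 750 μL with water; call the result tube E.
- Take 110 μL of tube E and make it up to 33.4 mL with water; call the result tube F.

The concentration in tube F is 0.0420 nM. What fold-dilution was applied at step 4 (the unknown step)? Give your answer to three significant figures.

Step 1: 275 μL + 1200 μL = 1475 μL total → factor 1475/275 = 5.3636
Step 2: 22-fold → factor 22
Step 3: 0.12 mL + 2.9 mL = 3.02 mL total → factor 3.02/0.12 = 25.167
Step 4: unknown factor x
Step 5: 300 μL brought to 750 μL → factor 750/300 = 2.5
Step 6: 110 μL brought to 33.4 mL → factor 33400/110 = 303.64
Product of known-step factors = 2.2542 × 10^6
Overall factor = 2.00 mM / (0.0420 nM) = 4.7619 × 10^7
x = 4.7619 × 10^7 / 2.2542 × 10^6 = 21.1

21.1-fold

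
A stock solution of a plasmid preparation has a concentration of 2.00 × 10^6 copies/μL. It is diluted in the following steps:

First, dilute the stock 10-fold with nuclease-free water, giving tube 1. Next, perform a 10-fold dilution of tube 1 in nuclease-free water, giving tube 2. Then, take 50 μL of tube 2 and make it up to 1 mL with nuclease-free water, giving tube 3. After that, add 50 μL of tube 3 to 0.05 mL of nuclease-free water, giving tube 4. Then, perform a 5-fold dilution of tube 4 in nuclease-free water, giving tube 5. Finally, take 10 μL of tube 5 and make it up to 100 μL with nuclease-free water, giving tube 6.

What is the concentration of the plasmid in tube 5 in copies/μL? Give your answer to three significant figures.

100 copies/μL

Step 1: 10-fold → factor 10
Step 2: 10-fold → factor 10
Step 3: 50 μL brought to 1 mL → factor 1000/50 = 20
Step 4: 50 μL + 0.05 mL = 100 μL total → factor 100/50 = 2
Step 5: 5-fold → factor 5
Dilution factor through tube 5 = 10 × 10 × 20 × 2 × 5 = 20000
[tube 5] = 2.00 × 10^6 copies/μL / 20000 = 100 copies/μL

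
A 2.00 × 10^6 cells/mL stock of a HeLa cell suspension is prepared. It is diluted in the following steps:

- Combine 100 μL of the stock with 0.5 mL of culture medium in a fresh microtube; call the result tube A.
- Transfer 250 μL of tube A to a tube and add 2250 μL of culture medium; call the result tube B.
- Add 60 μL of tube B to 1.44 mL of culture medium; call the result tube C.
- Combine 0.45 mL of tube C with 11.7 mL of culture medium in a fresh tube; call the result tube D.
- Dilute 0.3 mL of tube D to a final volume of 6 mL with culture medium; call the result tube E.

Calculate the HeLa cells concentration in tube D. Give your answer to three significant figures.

49.4 cells/mL

Step 1: 100 μL + 0.5 mL = 600 μL total → factor 600/100 = 6
Step 2: 250 μL + 2250 μL = 2500 μL total → factor 2500/250 = 10
Step 3: 60 μL + 1.44 mL = 1500 μL total → factor 1500/60 = 25
Step 4: 0.45 mL + 11.7 mL = 12.15 mL total → factor 12.15/0.45 = 27
Dilution factor through tube D = 6 × 10 × 25 × 27 = 40500
[tube D] = 2.00 × 10^6 cells/mL / 40500 = 49.4 cells/mL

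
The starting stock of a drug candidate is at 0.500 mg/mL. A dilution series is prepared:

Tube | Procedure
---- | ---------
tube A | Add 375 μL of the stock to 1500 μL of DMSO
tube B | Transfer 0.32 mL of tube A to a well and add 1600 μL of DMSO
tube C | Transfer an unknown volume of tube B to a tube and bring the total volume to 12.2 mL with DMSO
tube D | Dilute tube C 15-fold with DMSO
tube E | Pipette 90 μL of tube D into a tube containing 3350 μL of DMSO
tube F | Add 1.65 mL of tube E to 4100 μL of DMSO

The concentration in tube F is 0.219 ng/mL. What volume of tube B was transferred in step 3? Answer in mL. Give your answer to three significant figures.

0.320 mL

Step 1: 375 μL + 1500 μL = 1875 μL total → factor 1875/375 = 5
Step 2: 0.32 mL + 1600 μL = 1.92 mL total → factor 1.92/0.32 = 6
Step 3: v brought to 12.2 mL → factor = 12.2 mL/v
Step 4: 15-fold → factor 15
Step 5: 90 μL + 3350 μL = 3440 μL total → factor 3440/90 = 38.222
Step 6: 1.65 mL + 4100 μL = 5.75 mL total → factor 5.75/1.65 = 3.4848
Product of known-step factors = 59939
Overall factor = 0.500 mg/mL / (0.219 ng/mL) = 2.2831 × 10^6
Step-3 factor = 2.2831 × 10^6 / 59939 = 38.09
v = 12.2 mL / 38.09 = 0.320 mL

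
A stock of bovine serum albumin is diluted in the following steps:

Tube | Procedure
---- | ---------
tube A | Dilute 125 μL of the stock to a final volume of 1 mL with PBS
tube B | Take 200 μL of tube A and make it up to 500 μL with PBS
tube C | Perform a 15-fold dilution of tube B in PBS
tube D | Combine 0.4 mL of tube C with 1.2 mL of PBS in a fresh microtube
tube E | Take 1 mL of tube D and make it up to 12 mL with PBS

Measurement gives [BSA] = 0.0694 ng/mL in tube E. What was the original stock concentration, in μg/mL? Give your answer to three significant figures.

0.999 μg/mL

Step 1: 125 μL brought to 1 mL → factor 1000/125 = 8
Step 2: 200 μL brought to 500 μL → factor 500/200 = 2.5
Step 3: 15-fold → factor 15
Step 4: 0.4 mL + 1.2 mL = 1.6 mL total → factor 1.6/0.4 = 4
Step 5: 1 mL brought to 12 mL → factor 12/1 = 12
Overall dilution factor = 8 × 2.5 × 15 × 4 × 12 = 14400
Stock = 0.0694 ng/mL × 14400 = 999.4 ng/mL = 0.999 μg/mL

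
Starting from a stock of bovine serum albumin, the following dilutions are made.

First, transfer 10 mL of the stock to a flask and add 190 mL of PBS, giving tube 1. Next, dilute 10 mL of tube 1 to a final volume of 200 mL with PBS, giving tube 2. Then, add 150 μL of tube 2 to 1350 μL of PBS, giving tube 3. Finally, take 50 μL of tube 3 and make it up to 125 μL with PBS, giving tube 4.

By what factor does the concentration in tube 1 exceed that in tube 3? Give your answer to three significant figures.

Step 1: 10 mL + 190 mL = 200 mL total → factor 200/10 = 20
Step 2: 10 mL brought to 200 mL → factor 200/10 = 20
Step 3: 150 μL + 1350 μL = 1500 μL total → factor 1500/150 = 10
Dilution factor to tube 1 = 20; to tube 3 = 4000
[tube 1]/[tube 3] = (factor to tube 3)/(factor to tube 1) = 4000/20 = 200

200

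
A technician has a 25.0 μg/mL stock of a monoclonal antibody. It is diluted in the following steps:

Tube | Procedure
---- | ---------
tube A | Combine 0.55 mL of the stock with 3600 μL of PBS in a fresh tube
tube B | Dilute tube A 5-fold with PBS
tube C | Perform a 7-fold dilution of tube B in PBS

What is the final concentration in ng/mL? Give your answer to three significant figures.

94.7 ng/mL

Step 1: 0.55 mL + 3600 μL = 4.15 mL total → factor 4.15/0.55 = 7.5455
Step 2: 5-fold → factor 5
Step 3: 7-fold → factor 7
Overall dilution factor = 7.5455 × 5 × 7 = 264.09
Final = 25.0 μg/mL / 264.09 = 0.09466 μg/mL = 94.7 ng/mL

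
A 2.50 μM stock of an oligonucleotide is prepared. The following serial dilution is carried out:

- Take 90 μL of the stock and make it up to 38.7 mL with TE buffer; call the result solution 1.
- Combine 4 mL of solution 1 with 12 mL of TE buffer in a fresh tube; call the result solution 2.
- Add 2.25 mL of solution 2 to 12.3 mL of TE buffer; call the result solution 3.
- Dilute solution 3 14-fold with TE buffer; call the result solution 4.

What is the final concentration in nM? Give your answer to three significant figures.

Step 1: 90 μL brought to 38.7 mL → factor 38700/90 = 430
Step 2: 4 mL + 12 mL = 16 mL total → factor 16/4 = 4
Step 3: 2.25 mL + 12.3 mL = 14.55 mL total → factor 14.55/2.25 = 6.4667
Step 4: 14-fold → factor 14
Overall dilution factor = 430 × 4 × 6.4667 × 14 = 1.5572 × 10^5
Final = 2.50 μM / 1.5572 × 10^5 = 1.605 × 10^-5 μM = 0.0161 nM

0.0161 nM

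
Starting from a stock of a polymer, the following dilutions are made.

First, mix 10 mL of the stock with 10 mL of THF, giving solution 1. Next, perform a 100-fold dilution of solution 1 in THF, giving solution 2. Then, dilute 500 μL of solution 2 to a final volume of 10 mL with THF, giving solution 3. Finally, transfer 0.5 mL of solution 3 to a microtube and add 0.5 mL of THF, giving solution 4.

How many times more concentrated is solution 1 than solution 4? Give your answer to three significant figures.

Step 1: 10 mL + 10 mL = 20 mL total → factor 20/10 = 2
Step 2: 100-fold → factor 100
Step 3: 500 μL brought to 10 mL → factor 10000/500 = 20
Step 4: 0.5 mL + 0.5 mL = 1 mL total → factor 1/0.5 = 2
Dilution factor to solution 1 = 2; to solution 4 = 8000
[solution 1]/[solution 4] = (factor to solution 4)/(factor to solution 1) = 8000/2 = 4.00 × 10^3

4.00 × 10^3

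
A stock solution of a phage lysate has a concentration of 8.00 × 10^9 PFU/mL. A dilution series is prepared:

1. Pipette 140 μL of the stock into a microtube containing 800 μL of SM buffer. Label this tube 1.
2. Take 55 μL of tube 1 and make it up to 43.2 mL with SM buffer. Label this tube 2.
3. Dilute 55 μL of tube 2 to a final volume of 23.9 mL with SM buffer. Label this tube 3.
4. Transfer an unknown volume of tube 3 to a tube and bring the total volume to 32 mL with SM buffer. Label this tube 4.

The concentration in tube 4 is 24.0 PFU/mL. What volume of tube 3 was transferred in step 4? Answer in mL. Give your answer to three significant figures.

0.220 mL

Step 1: 140 μL + 800 μL = 940 μL total → factor 940/140 = 6.7143
Step 2: 55 μL brought to 43.2 mL → factor 43200/55 = 785.45
Step 3: 55 μL brought to 23.9 mL → factor 23900/55 = 434.55
Step 4: v brought to 32 mL → factor = 32 mL/v
Product of known-step factors = 2.2917 × 10^6
Overall factor = 8.00 × 10^9 PFU/mL / (24.0 PFU/mL) = 3.3333 × 10^8
Step-4 factor = 3.3333 × 10^8 / 2.2917 × 10^6 = 145.45
v = 32 mL / 145.45 = 0.220 mL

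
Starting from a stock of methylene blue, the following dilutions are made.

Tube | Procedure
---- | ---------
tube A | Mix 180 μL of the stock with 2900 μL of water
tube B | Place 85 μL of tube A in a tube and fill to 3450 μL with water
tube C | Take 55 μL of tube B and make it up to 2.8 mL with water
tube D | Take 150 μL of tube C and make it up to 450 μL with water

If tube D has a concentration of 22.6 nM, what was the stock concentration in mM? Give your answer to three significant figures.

2.40 mM

Step 1: 180 μL + 2900 μL = 3080 μL total → factor 3080/180 = 17.111
Step 2: 85 μL brought to 3450 μL → factor 3450/85 = 40.588
Step 3: 55 μL brought to 2.8 mL → factor 2800/55 = 50.909
Step 4: 150 μL brought to 450 μL → factor 450/150 = 3
Overall dilution factor = 17.111 × 40.588 × 50.909 × 3 = 1.0607 × 10^5
Stock = 22.6 nM × 1.0607 × 10^5 = 2.397 × 10^6 nM = 2.40 mM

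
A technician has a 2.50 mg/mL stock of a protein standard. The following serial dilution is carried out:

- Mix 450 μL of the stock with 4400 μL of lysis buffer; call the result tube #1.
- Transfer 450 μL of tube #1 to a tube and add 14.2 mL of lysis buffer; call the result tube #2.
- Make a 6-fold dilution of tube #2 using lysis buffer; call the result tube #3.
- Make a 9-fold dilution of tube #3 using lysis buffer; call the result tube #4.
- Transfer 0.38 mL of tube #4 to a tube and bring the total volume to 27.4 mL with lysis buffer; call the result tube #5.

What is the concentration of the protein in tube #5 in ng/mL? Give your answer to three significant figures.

Step 1: 450 μL + 4400 μL = 4850 μL total → factor 4850/450 = 10.778
Step 2: 450 μL + 14.2 mL = 14650 μL total → factor 14650/450 = 32.556
Step 3: 6-fold → factor 6
Step 4: 9-fold → factor 9
Step 5: 0.38 mL brought to 27.4 mL → factor 27.4/0.38 = 72.105
Dilution factor through tube #5 = 10.778 × 32.556 × 6 × 9 × 72.105 = 1.3662 × 10^6
[tube #5] = 2.50 mg/mL / 1.3662 × 10^6 = 1.830 × 10^-6 mg/mL = 1.83 ng/mL

1.83 ng/mL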